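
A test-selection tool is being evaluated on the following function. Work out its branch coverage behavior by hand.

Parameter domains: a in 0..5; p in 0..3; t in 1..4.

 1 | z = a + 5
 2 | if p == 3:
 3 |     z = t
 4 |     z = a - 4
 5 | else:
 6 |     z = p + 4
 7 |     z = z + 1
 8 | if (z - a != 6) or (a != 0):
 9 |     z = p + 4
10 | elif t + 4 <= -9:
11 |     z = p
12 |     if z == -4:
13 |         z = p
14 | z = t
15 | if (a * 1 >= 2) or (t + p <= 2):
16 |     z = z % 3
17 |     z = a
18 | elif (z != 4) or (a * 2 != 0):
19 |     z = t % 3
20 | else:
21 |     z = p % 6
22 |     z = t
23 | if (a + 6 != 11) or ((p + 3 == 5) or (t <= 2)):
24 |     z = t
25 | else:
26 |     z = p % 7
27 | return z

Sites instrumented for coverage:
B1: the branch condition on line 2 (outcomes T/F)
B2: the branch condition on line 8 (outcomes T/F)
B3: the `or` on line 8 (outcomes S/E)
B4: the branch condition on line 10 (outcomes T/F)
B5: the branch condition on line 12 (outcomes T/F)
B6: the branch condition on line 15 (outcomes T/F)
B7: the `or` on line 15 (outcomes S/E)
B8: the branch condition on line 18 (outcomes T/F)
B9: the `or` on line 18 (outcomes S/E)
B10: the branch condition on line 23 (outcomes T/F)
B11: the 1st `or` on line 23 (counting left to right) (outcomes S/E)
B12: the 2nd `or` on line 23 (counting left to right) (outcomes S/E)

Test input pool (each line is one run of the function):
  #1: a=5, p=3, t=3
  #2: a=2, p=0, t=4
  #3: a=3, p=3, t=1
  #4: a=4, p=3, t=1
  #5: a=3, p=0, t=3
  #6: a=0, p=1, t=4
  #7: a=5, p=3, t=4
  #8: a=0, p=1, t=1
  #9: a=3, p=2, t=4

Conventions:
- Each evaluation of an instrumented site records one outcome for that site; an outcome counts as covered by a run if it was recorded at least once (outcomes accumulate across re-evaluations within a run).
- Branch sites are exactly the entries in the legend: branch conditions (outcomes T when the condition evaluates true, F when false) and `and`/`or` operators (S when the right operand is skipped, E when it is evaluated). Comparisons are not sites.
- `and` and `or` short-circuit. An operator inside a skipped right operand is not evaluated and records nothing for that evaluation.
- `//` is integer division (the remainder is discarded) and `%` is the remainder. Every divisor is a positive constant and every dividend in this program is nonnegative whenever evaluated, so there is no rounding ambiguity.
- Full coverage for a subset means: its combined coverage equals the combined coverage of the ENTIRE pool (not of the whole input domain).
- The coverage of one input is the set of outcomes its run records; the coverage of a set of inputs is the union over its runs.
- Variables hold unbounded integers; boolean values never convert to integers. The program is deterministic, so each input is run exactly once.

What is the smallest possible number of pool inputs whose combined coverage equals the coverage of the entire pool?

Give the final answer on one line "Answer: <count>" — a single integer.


run #1 (a=5, p=3, t=3) runs B1->T, B3->S, B2->T, B7->S, B6->T, B11->E, B12->E, B10->F; records B1=T, B2=T, B3=S, B6=T, B7=S, B10=F, B11=E, B12=E
run #2 (a=2, p=0, t=4) runs B1->F, B3->S, B2->T, B7->S, B6->T, B11->S, B10->T; records B1=F, B2=T, B3=S, B6=T, B7=S, B10=T, B11=S
run #3 (a=3, p=3, t=1) runs B1->T, B3->S, B2->T, B7->S, B6->T, B11->S, B10->T; records B1=T, B2=T, B3=S, B6=T, B7=S, B10=T, B11=S
run #4 (a=4, p=3, t=1) runs B1->T, B3->S, B2->T, B7->S, B6->T, B11->S, B10->T; records B1=T, B2=T, B3=S, B6=T, B7=S, B10=T, B11=S
run #5 (a=3, p=0, t=3) runs B1->F, B3->S, B2->T, B7->S, B6->T, B11->S, B10->T; records B1=F, B2=T, B3=S, B6=T, B7=S, B10=T, B11=S
run #6 (a=0, p=1, t=4) runs B1->F, B3->E, B2->F, B4->F, B7->E, B6->F, B9->E, B8->F, B11->S, B10->T; records B1=F, B2=F, B3=E, B4=F, B6=F, B7=E, B8=F, B9=E, B10=T, B11=S
run #7 (a=5, p=3, t=4) runs B1->T, B3->S, B2->T, B7->S, B6->T, B11->E, B12->E, B10->F; records B1=T, B2=T, B3=S, B6=T, B7=S, B10=F, B11=E, B12=E
run #8 (a=0, p=1, t=1) runs B1->F, B3->E, B2->F, B4->F, B7->E, B6->T, B11->S, B10->T; records B1=F, B2=F, B3=E, B4=F, B6=T, B7=E, B10=T, B11=S
run #9 (a=3, p=2, t=4) runs B1->F, B3->S, B2->T, B7->S, B6->T, B11->S, B10->T; records B1=F, B2=T, B3=S, B6=T, B7=S, B10=T, B11=S
pool-wide coverage (18 outcomes): B1=T, B1=F, B2=T, B2=F, B3=S, B3=E, B4=F, B6=T, B6=F, B7=S, B7=E, B8=F, B9=E, B10=T, B10=F, B11=S, B11=E, B12=E
checked all size-1 subsets: none covers 18 outcomes (max 10/18)
at size 2, {1, 6} reaches all 18 outcomes; every lexicographically earlier size-2 subset fails
Answer: 2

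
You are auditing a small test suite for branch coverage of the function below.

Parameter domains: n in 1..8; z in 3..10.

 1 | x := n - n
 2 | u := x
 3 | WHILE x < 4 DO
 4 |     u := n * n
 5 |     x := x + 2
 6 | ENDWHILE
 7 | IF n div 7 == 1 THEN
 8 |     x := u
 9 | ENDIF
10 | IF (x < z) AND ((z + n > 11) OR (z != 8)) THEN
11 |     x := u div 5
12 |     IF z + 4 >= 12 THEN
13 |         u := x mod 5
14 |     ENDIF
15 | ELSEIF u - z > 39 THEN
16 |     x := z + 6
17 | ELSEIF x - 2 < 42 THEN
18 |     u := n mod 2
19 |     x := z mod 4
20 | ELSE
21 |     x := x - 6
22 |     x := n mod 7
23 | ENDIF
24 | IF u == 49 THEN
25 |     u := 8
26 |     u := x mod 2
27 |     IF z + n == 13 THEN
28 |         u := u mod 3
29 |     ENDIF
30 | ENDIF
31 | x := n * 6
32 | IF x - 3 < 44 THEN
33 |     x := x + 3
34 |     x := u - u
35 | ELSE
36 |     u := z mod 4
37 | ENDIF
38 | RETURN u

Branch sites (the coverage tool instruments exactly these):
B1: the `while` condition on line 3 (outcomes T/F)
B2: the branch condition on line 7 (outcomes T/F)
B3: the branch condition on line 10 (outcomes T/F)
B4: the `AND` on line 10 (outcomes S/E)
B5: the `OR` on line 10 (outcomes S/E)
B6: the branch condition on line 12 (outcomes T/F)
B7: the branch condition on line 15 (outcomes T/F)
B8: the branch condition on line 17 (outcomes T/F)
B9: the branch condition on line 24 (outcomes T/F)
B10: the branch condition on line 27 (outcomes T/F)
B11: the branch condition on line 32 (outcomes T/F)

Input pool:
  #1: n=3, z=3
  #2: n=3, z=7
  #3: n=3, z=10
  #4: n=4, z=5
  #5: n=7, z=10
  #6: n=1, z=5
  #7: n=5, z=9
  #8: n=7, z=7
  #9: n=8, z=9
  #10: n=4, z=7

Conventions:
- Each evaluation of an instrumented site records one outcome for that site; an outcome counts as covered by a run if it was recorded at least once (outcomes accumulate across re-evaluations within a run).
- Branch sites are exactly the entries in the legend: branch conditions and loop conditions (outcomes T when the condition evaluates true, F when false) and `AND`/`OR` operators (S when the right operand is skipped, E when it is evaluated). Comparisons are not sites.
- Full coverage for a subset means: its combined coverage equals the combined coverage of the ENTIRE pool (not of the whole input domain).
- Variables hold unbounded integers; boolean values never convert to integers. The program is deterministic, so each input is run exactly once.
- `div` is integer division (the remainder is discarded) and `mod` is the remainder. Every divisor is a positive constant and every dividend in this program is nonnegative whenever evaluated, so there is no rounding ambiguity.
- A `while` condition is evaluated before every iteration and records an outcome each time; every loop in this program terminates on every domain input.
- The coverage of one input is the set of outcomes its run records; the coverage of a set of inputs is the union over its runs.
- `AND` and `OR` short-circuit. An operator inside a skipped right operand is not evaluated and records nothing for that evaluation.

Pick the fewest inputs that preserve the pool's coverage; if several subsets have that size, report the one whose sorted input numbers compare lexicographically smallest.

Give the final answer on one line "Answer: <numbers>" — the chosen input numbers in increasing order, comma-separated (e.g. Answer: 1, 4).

run #1 (n=3, z=3) runs B1->T, B1->T, B1->F, B2->F, B4->S, B3->F, B7->F, B8->T, B9->F, B11->T; records B1=T, B1=F, B2=F, B3=F, B4=S, B7=F, B8=T, B9=F, B11=T
run #2 (n=3, z=7) runs B1->T, B1->T, B1->F, B2->F, B4->E, B5->E, B3->T, B6->F, B9->F, B11->T; records B1=T, B1=F, B2=F, B3=T, B4=E, B5=E, B6=F, B9=F, B11=T
run #3 (n=3, z=10) runs B1->T, B1->T, B1->F, B2->F, B4->E, B5->S, B3->T, B6->T, B9->F, B11->T; records B1=T, B1=F, B2=F, B3=T, B4=E, B5=S, B6=T, B9=F, B11=T
run #4 (n=4, z=5) runs B1->T, B1->T, B1->F, B2->F, B4->E, B5->E, B3->T, B6->F, B9->F, B11->T; records B1=T, B1=F, B2=F, B3=T, B4=E, B5=E, B6=F, B9=F, B11=T
run #5 (n=7, z=10) runs B1->T, B1->T, B1->F, B2->T, B4->S, B3->F, B7->F, B8->F, B9->T, B10->F, B11->T; records B1=T, B1=F, B2=T, B3=F, B4=S, B7=F, B8=F, B9=T, B10=F, B11=T
run #6 (n=1, z=5) runs B1->T, B1->T, B1->F, B2->F, B4->E, B5->E, B3->T, B6->F, B9->F, B11->T; records B1=T, B1=F, B2=F, B3=T, B4=E, B5=E, B6=F, B9=F, B11=T
run #7 (n=5, z=9) runs B1->T, B1->T, B1->F, B2->F, B4->E, B5->S, B3->T, B6->T, B9->F, B11->T; records B1=T, B1=F, B2=F, B3=T, B4=E, B5=S, B6=T, B9=F, B11=T
run #8 (n=7, z=7) runs B1->T, B1->T, B1->F, B2->T, B4->S, B3->F, B7->T, B9->T, B10->F, B11->T; records B1=T, B1=F, B2=T, B3=F, B4=S, B7=T, B9=T, B10=F, B11=T
run #9 (n=8, z=9) runs B1->T, B1->T, B1->F, B2->T, B4->S, B3->F, B7->T, B9->F, B11->F; records B1=T, B1=F, B2=T, B3=F, B4=S, B7=T, B9=F, B11=F
run #10 (n=4, z=7) runs B1->T, B1->T, B1->F, B2->F, B4->E, B5->E, B3->T, B6->F, B9->F, B11->T; records B1=T, B1=F, B2=F, B3=T, B4=E, B5=E, B6=F, B9=F, B11=T
together the pool reaches 21 outcomes: B1=T, B1=F, B2=T, B2=F, B3=T, B3=F, B4=S, B4=E, B5=S, B5=E, B6=T, B6=F, B7=T, B7=F, B8=T, B8=F, B9=T, B9=F, B10=F, B11=T, B11=F
checked all size-1 subsets: none covers 21 outcomes (max 10/21)
checked all size-2 subsets: none covers 21 outcomes (max 16/21)
checked all size-3 subsets: none covers 21 outcomes (max 18/21)
checked all size-4 subsets: none covers 21 outcomes (max 20/21)
size 5: inputs {1, 2, 3, 5, 9} cover all 21 outcomes, and no lexicographically smaller subset of this size does

Answer: 1, 2, 3, 5, 9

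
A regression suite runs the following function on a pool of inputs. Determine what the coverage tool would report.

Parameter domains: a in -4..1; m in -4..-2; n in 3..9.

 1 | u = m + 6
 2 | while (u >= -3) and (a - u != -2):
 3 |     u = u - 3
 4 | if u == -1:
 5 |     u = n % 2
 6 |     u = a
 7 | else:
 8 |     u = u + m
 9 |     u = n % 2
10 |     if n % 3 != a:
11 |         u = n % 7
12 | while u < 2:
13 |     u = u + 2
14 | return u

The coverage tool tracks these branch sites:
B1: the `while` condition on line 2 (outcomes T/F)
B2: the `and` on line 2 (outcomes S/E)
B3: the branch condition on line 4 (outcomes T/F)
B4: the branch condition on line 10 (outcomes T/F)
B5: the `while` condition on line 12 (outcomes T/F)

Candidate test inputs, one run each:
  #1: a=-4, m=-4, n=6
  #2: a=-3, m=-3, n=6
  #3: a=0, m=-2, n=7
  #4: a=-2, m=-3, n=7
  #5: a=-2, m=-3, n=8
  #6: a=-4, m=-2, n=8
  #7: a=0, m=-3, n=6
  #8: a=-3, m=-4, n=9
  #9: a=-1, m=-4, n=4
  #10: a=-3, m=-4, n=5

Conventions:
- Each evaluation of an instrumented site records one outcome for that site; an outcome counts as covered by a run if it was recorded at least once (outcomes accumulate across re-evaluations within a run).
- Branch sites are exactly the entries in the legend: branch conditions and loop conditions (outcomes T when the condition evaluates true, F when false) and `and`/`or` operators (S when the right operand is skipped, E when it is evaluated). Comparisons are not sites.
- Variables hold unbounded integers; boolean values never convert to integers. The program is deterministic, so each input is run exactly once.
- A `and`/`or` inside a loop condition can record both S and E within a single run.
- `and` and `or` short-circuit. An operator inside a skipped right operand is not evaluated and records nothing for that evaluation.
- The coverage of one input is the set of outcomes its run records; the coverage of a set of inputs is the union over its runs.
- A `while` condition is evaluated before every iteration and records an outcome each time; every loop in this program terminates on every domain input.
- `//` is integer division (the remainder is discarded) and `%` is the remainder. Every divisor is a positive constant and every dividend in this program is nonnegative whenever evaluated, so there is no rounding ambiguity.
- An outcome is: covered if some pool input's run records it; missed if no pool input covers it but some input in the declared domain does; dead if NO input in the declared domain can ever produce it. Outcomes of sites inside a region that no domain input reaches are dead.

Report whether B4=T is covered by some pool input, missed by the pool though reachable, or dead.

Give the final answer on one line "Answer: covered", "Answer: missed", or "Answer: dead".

B4=T is recorded by pool input(s) 1, 2, 3, 4, 5, 6, 9 -> covered

Answer: covered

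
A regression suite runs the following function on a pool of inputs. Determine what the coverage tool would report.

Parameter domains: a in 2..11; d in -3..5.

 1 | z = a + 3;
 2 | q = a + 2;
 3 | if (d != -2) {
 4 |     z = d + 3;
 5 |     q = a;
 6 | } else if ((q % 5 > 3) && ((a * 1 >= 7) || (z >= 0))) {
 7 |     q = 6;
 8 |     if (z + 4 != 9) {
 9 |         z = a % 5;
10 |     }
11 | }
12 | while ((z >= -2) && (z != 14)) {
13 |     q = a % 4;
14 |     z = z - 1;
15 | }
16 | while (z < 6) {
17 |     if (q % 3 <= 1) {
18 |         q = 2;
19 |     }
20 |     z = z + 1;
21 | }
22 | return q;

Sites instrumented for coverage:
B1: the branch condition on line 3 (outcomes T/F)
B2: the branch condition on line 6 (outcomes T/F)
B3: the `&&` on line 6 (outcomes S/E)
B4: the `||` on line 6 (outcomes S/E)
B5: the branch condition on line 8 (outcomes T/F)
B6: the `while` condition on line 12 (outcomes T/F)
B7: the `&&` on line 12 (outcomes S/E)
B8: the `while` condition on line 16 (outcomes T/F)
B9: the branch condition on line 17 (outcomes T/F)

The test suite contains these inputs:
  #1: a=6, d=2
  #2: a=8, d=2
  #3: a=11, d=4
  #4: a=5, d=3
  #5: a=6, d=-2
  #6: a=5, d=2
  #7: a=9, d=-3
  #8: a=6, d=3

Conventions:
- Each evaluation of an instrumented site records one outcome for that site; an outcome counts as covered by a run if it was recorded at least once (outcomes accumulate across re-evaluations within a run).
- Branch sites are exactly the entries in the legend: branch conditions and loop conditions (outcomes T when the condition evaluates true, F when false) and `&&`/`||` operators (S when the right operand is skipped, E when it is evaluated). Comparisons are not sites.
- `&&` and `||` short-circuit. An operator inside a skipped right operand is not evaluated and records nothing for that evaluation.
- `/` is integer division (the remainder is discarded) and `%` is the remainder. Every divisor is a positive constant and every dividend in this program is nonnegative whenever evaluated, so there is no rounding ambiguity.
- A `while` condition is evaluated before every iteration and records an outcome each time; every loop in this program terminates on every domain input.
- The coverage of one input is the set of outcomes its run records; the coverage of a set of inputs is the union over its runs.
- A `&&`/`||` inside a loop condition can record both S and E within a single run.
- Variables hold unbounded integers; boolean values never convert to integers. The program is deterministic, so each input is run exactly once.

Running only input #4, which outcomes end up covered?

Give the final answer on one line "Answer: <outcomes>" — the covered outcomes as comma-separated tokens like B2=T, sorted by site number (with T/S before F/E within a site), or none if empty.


Running input #4 (a=5, d=3), event by event:
  B1->T, B7->E, B6->T, B7->E, B6->T, B7->E, B6->T, B7->E, B6->T, B7->E
  B6->T, B7->E, B6->T, B7->E, B6->T, B7->E, B6->T, B7->E, B6->T, B7->S
  B6->F, B8->T, B9->T, B8->T, B9->F, B8->T, B9->F, B8->T, B9->F, B8->T
  B9->F, B8->T, B9->F, B8->T, B9->F, B8->T, B9->F, B8->T, B9->F, B8->F
as a set, this run covers: B1=T, B6=T, B6=F, B7=S, B7=E, B8=T, B8=F, B9=T, B9=F
Answer: B1=T, B6=T, B6=F, B7=S, B7=E, B8=T, B8=F, B9=T, B9=F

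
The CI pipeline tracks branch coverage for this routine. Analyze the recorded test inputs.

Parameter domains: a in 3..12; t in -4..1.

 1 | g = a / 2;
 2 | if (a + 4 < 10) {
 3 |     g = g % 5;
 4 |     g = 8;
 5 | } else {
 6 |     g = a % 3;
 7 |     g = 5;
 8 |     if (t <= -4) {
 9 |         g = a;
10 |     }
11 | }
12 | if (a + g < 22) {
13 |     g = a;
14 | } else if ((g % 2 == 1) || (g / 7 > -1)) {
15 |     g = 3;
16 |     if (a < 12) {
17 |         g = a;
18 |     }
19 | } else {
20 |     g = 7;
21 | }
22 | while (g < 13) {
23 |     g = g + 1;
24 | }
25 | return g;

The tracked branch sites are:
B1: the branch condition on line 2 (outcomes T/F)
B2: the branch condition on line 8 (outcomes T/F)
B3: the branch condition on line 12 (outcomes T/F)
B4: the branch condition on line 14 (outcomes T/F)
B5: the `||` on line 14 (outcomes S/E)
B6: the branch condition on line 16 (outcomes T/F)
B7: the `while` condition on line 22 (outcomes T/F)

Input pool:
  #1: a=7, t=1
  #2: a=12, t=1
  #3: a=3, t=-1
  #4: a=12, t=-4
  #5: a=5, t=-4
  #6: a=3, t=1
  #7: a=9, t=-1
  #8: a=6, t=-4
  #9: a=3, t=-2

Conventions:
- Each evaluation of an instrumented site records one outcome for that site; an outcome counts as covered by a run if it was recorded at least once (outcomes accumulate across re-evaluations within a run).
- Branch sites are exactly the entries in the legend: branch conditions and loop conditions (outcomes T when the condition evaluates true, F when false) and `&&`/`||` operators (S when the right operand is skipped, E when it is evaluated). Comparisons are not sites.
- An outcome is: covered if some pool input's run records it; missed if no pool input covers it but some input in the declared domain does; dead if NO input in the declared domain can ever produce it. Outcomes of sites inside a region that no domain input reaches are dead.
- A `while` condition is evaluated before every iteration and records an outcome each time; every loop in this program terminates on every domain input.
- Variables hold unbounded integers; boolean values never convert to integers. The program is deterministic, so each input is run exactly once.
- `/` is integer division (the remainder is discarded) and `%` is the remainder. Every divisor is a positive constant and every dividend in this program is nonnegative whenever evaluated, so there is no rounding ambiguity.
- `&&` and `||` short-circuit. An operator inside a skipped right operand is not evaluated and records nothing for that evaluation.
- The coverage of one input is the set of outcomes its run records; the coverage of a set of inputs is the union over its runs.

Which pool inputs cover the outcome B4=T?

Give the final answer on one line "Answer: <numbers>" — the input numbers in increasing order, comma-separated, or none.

input #1 (a=7, t=1): never hits B4=T
input #2 (a=12, t=1): never hits B4=T
input #3 (a=3, t=-1): never hits B4=T
input #4 (a=12, t=-4): hits B4=T
input #5 (a=5, t=-4): never hits B4=T
input #6 (a=3, t=1): never hits B4=T
input #7 (a=9, t=-1): never hits B4=T
input #8 (a=6, t=-4): never hits B4=T
input #9 (a=3, t=-2): never hits B4=T

Answer: 4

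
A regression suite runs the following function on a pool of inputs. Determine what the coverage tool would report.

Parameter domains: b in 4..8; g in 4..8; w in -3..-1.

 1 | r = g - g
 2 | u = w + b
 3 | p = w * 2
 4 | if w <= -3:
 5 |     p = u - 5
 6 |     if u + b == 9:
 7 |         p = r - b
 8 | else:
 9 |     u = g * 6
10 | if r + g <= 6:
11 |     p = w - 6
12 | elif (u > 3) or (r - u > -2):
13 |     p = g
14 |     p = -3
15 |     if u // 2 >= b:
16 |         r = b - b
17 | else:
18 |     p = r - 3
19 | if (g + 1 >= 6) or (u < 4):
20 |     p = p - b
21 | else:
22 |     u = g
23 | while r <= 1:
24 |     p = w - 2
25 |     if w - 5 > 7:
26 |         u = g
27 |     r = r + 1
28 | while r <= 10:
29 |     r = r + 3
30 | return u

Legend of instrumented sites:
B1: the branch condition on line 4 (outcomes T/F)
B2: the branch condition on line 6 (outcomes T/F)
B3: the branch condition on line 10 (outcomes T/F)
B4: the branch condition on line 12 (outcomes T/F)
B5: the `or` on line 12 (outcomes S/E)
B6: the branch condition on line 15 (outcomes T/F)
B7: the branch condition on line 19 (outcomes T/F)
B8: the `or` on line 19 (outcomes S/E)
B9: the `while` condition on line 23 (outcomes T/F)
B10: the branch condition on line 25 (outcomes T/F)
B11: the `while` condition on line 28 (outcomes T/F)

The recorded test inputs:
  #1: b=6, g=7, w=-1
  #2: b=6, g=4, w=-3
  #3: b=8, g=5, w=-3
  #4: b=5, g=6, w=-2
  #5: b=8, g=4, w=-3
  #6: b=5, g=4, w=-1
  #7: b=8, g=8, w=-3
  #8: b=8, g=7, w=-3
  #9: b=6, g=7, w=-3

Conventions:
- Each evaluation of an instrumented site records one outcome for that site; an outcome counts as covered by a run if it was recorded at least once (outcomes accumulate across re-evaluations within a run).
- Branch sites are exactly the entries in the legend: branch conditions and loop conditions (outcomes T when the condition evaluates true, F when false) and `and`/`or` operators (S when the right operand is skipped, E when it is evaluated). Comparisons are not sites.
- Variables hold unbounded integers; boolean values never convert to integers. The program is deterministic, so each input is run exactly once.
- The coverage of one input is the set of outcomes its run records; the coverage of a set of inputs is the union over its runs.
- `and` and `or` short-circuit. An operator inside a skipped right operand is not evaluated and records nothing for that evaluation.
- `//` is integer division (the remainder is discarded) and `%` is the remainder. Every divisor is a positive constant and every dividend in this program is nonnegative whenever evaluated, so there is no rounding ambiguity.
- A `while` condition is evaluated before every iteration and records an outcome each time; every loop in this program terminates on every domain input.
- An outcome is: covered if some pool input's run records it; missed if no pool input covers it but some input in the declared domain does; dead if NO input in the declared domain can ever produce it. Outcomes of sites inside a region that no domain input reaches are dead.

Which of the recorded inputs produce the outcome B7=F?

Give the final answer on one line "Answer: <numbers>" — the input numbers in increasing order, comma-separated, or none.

input #1 (b=6, g=7, w=-1): misses B7=F
input #2 (b=6, g=4, w=-3): misses B7=F
input #3 (b=8, g=5, w=-3): misses B7=F
input #4 (b=5, g=6, w=-2): misses B7=F
input #5 (b=8, g=4, w=-3): covers B7=F
input #6 (b=5, g=4, w=-1): covers B7=F
input #7 (b=8, g=8, w=-3): misses B7=F
input #8 (b=8, g=7, w=-3): misses B7=F
input #9 (b=6, g=7, w=-3): misses B7=F

Answer: 5, 6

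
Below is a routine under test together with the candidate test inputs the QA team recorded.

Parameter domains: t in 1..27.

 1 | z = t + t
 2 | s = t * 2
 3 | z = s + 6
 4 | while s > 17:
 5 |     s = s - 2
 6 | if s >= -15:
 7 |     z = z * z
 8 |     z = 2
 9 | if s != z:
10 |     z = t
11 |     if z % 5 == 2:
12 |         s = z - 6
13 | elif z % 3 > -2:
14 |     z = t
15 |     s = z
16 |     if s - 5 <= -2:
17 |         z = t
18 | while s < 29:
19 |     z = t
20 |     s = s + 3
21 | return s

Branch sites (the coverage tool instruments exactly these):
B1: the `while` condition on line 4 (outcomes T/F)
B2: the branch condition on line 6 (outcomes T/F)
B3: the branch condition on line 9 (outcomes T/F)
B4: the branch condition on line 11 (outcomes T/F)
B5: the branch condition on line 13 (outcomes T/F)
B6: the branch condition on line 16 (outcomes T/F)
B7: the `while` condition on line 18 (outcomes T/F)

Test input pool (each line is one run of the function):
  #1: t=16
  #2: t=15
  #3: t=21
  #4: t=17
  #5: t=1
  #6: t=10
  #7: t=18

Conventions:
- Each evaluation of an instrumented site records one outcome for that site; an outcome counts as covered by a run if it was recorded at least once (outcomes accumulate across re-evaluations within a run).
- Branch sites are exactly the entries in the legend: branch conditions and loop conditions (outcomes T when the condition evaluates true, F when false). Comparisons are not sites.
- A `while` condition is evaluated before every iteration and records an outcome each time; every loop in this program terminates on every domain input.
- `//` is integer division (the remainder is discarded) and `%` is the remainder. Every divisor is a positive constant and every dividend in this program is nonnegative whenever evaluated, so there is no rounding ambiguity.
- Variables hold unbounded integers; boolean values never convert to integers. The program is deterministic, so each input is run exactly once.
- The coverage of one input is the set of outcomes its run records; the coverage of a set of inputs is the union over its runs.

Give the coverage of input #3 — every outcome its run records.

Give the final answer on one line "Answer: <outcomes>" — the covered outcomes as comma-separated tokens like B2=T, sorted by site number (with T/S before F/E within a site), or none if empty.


Running input #3 (t=21), event by event:
  B1->T, B1->T, B1->T, B1->T, B1->T, B1->T, B1->T, B1->T, B1->T, B1->T
  B1->T, B1->T, B1->T, B1->F, B2->T, B3->T, B4->F, B7->T, B7->T, B7->T
  B7->T, B7->T, B7->F
as a set, this run covers: B1=T, B1=F, B2=T, B3=T, B4=F, B7=T, B7=F
Answer: B1=T, B1=F, B2=T, B3=T, B4=F, B7=T, B7=F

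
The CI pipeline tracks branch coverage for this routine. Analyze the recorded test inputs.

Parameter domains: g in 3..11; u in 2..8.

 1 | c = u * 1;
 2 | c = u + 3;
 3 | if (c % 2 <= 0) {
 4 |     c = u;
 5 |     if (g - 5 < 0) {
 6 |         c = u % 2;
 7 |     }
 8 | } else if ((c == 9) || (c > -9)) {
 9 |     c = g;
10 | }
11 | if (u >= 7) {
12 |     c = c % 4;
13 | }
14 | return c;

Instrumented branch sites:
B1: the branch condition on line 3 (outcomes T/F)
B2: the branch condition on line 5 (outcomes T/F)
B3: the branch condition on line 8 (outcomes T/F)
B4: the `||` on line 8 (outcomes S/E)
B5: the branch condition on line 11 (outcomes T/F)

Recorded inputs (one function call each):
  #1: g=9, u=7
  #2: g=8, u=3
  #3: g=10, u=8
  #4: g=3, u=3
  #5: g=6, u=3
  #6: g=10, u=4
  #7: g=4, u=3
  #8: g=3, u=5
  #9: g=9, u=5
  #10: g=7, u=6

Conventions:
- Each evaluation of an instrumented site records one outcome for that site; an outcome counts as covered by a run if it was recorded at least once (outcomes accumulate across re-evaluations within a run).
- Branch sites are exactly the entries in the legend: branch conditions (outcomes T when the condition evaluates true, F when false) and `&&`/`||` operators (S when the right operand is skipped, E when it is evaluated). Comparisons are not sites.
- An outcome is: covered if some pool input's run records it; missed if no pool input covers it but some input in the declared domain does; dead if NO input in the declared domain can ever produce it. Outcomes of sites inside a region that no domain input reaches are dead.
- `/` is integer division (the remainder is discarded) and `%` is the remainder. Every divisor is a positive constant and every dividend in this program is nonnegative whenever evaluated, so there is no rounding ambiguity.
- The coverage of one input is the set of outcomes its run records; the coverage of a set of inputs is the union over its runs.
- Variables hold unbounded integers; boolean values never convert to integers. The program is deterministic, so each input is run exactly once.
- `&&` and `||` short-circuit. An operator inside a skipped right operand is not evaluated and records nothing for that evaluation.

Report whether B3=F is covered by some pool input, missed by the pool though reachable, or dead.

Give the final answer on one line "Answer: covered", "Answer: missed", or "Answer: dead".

no pool input records B3=F
checking all 63 inputs in the declared domain: B3=F is never recorded -> dead

Answer: dead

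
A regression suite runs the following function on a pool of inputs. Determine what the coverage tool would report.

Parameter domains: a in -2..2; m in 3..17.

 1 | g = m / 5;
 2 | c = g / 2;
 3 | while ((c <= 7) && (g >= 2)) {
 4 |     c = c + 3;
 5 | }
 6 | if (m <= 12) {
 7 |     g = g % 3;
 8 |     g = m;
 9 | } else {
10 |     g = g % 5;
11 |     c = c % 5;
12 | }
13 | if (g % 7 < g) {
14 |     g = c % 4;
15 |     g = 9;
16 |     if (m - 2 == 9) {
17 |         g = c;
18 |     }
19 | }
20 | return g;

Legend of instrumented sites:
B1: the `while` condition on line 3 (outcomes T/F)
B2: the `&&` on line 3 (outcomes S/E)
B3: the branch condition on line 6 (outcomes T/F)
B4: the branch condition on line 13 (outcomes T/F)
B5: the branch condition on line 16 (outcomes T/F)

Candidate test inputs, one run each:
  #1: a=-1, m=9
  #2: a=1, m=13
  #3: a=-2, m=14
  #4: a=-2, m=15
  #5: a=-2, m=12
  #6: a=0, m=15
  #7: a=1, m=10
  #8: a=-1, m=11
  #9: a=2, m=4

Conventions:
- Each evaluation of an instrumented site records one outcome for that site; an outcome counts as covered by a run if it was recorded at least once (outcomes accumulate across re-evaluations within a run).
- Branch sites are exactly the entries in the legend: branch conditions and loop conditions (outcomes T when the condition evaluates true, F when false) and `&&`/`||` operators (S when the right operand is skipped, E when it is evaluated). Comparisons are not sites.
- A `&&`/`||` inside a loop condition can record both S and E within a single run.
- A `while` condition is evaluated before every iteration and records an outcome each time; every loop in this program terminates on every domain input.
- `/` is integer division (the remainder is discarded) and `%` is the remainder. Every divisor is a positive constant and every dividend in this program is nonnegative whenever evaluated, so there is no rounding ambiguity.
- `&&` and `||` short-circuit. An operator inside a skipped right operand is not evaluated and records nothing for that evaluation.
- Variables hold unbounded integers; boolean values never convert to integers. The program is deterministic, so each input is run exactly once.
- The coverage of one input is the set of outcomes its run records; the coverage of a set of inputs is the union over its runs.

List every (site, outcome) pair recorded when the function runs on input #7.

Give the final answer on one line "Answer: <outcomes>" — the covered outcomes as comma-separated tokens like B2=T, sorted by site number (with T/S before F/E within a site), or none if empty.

Running input #7 (a=1, m=10), event by event:
  B2->E, B1->T, B2->E, B1->T, B2->E, B1->T, B2->S, B1->F, B3->T, B4->T
  B5->F
distinct outcomes covered: B1=T, B1=F, B2=S, B2=E, B3=T, B4=T, B5=F

Answer: B1=T, B1=F, B2=S, B2=E, B3=T, B4=T, B5=F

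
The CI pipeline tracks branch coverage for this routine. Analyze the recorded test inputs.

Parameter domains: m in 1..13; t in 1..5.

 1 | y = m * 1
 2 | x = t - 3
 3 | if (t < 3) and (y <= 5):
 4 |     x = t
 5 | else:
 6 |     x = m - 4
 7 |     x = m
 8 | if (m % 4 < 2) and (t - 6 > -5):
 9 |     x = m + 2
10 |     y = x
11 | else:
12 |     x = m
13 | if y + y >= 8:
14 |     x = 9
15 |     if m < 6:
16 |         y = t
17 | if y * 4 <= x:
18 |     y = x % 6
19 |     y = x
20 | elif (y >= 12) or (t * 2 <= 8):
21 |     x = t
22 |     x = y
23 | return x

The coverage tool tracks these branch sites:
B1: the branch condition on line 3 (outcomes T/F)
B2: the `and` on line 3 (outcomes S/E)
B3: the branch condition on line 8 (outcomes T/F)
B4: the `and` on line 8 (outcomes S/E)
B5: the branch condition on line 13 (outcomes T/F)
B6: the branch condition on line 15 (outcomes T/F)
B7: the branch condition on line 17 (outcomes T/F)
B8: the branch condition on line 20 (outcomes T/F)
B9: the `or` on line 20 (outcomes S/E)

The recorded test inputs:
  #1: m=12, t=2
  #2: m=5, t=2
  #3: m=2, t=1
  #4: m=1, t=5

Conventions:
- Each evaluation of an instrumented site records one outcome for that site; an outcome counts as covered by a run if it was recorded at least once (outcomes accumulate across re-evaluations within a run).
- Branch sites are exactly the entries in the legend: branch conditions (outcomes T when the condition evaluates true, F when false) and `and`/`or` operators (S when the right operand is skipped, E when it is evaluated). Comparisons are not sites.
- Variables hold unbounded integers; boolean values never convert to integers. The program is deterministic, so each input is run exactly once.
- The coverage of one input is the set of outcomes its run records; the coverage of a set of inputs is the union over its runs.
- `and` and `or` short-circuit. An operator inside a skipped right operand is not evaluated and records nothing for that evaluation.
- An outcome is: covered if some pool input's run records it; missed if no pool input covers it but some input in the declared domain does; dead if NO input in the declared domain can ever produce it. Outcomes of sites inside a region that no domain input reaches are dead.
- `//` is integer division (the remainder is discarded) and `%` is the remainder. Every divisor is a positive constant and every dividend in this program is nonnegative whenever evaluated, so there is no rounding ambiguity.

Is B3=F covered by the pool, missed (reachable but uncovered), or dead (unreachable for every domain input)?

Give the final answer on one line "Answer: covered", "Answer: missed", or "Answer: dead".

B3=F is recorded by pool input(s) 3 -> covered

Answer: covered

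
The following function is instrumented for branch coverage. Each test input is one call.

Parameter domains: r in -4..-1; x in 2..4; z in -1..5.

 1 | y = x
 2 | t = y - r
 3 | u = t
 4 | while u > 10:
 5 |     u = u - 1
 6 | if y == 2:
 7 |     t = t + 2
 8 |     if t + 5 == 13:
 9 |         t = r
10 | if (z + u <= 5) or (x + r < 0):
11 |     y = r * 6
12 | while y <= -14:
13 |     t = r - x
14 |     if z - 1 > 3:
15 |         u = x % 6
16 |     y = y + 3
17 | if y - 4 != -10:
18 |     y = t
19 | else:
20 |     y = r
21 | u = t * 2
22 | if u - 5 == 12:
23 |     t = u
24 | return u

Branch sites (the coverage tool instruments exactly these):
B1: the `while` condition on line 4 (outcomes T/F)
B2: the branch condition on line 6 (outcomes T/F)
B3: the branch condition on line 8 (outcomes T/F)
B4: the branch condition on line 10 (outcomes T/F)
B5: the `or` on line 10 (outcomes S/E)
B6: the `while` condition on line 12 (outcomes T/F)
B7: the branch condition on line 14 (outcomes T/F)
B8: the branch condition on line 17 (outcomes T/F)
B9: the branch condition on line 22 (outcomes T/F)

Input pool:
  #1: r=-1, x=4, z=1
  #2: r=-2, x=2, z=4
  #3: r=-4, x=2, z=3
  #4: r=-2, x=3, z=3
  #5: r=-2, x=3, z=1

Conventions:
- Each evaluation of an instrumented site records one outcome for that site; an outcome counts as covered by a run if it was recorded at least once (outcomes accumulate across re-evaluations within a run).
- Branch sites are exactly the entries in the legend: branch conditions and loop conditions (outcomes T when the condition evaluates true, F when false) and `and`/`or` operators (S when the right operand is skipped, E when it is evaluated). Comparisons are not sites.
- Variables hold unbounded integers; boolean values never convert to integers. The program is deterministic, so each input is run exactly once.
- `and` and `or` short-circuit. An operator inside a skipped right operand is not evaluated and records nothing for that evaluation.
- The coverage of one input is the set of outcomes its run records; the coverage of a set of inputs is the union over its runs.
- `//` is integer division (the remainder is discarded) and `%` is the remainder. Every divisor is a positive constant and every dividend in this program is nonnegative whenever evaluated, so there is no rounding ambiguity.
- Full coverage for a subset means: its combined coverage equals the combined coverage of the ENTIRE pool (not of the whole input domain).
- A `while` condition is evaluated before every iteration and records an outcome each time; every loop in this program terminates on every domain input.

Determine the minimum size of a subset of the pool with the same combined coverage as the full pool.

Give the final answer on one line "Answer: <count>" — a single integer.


run #1 (r=-1, x=4, z=1) runs B1->F, B2->F, B5->E, B4->F, B6->F, B8->T, B9->F; records B1=F, B2=F, B4=F, B5=E, B6=F, B8=T, B9=F
run #2 (r=-2, x=2, z=4) runs B1->F, B2->T, B3->F, B5->E, B4->F, B6->F, B8->T, B9->F; records B1=F, B2=T, B3=F, B4=F, B5=E, B6=F, B8=T, B9=F
run #3 (r=-4, x=2, z=3) runs B1->F, B2->T, B3->T, B5->E, B4->T, B6->T, B7->F, B6->T, B7->F, B6->T, B7->F, B6->T, B7->F, B6->F, ...; records B1=F, B2=T, B3=T, B4=T, B5=E, B6=T, B6=F, B7=F, B8=T, B9=F
run #4 (r=-2, x=3, z=3) runs B1->F, B2->F, B5->E, B4->F, B6->F, B8->T, B9->F; records B1=F, B2=F, B4=F, B5=E, B6=F, B8=T, B9=F
run #5 (r=-2, x=3, z=1) runs B1->F, B2->F, B5->E, B4->F, B6->F, B8->T, B9->F; records B1=F, B2=F, B4=F, B5=E, B6=F, B8=T, B9=F
union over all inputs: B1=F, B2=T, B2=F, B3=T, B3=F, B4=T, B4=F, B5=E, B6=T, B6=F, B7=F, B8=T, B9=F (13 outcomes)
every size-1 subset falls short of the 13 outcomes (best: 10/13)
every size-2 subset falls short of the 13 outcomes (best: 12/13)
size 3: inputs {1, 2, 3} cover all 13 outcomes, and no lexicographically smaller subset of this size does
Answer: 3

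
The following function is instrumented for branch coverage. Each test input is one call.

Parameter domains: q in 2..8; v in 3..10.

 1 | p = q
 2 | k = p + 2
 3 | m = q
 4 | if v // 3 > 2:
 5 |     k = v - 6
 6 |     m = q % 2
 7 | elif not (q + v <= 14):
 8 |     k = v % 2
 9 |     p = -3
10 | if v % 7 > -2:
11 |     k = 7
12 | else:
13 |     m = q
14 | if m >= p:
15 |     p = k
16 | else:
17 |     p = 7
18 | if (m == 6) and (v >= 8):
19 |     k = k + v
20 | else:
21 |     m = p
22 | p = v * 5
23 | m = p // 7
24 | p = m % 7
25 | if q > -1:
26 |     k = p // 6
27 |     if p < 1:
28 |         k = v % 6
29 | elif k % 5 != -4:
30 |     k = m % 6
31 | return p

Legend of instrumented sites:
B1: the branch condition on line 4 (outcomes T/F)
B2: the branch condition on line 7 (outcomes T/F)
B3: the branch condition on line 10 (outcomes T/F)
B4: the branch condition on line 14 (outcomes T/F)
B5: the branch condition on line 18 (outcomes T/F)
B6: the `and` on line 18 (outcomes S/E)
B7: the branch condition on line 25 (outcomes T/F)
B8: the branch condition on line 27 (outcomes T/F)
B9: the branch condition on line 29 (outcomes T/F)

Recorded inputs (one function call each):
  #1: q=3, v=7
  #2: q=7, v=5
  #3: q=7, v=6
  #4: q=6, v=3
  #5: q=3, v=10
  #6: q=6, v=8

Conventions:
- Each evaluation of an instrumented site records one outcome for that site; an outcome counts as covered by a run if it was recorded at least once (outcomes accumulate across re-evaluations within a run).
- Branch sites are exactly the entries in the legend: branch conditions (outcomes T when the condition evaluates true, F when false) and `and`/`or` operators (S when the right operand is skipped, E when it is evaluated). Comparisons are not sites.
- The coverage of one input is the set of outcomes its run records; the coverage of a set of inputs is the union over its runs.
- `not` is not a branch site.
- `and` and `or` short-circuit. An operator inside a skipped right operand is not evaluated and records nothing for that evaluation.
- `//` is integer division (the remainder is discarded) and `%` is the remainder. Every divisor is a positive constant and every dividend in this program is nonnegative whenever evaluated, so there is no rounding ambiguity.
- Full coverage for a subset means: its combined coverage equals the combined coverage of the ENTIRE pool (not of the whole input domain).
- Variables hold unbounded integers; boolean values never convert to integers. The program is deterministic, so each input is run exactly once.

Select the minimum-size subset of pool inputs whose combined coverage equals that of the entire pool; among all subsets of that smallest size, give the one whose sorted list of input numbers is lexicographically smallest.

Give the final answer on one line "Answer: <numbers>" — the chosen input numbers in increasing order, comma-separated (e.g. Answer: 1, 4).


#1 (q=3, v=7) -> B1->F, B2->F, B3->T, B4->T, B6->S, B5->F, B7->T, B8->F; covered: B1=F, B2=F, B3=T, B4=T, B5=F, B6=S, B7=T, B8=F
#2 (q=7, v=5) -> B1->F, B2->F, B3->T, B4->T, B6->S, B5->F, B7->T, B8->F; covered: B1=F, B2=F, B3=T, B4=T, B5=F, B6=S, B7=T, B8=F
#3 (q=7, v=6) -> B1->F, B2->F, B3->T, B4->T, B6->S, B5->F, B7->T, B8->F; covered: B1=F, B2=F, B3=T, B4=T, B5=F, B6=S, B7=T, B8=F
#4 (q=6, v=3) -> B1->F, B2->F, B3->T, B4->T, B6->E, B5->F, B7->T, B8->F; covered: B1=F, B2=F, B3=T, B4=T, B5=F, B6=E, B7=T, B8=F
#5 (q=3, v=10) -> B1->T, B3->T, B4->F, B6->S, B5->F, B7->T, B8->T; covered: B1=T, B3=T, B4=F, B5=F, B6=S, B7=T, B8=T
#6 (q=6, v=8) -> B1->F, B2->F, B3->T, B4->T, B6->E, B5->T, B7->T, B8->F; covered: B1=F, B2=F, B3=T, B4=T, B5=T, B6=E, B7=T, B8=F
the full pool covers 13 outcomes: B1=T, B1=F, B2=F, B3=T, B4=T, B4=F, B5=T, B5=F, B6=S, B6=E, B7=T, B8=T, B8=F
size 1 is not enough: best union over all size-1 subsets is 8/13
at size 2, {5, 6} reaches all 13 outcomes; every lexicographically earlier size-2 subset fails
Answer: 5, 6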